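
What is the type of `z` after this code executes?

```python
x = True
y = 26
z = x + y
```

bool + int = int (bool is subclass of int)

int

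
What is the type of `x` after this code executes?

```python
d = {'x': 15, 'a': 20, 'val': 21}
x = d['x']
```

Accessing dict[str, int] with str key returns int

int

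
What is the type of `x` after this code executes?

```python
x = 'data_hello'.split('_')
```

str.split() returns list

list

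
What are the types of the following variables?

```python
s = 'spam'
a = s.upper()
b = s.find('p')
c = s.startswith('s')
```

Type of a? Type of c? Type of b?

upper() returns str; startswith() returns bool; find() returns int

str, bool, int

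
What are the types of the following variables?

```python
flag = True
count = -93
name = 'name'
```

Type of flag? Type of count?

flag is assigned the constant True, which has type bool; count is assigned a bare integer (no decimal point), so it is an int

bool, int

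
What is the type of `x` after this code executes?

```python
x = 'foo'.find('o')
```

str.find() returns int index

int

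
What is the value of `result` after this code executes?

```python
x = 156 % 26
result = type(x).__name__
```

x is int; result = 'int'

'int'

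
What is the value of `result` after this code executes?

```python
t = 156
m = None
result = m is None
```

t = 156; m = None; result = True

True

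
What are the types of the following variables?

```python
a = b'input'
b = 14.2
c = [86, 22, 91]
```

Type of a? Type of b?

a is assigned a bytes literal (b'...' prefix); b is assigned a number with a decimal point, so it is a float

bytes, float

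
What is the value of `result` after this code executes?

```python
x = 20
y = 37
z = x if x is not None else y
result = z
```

x = 20; y = 37; z = 20; result = 20

20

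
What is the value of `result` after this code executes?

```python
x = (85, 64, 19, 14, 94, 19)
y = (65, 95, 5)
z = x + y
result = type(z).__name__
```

x is tuple; y is tuple; z is tuple; result = 'tuple'

'tuple'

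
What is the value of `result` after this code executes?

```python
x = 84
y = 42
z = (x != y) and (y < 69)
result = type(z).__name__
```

x is int; y is int; z is bool; result = 'bool'

'bool'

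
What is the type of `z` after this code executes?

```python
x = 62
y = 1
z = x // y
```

int // int = int

int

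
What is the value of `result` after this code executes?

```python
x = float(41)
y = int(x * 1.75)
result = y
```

x = 41.0; y = 71; result = 71

71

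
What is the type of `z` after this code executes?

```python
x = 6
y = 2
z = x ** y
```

positive int ** positive int = int

int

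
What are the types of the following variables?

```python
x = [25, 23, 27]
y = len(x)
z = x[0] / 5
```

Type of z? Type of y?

int / int = float; len() returns int

float, int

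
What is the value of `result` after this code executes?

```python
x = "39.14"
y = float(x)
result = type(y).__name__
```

x is str; y is float; result = 'float'

'float'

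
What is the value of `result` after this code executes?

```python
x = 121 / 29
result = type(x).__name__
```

x is float; result = 'float'

'float'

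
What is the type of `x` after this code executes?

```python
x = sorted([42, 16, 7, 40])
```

sorted() always returns list

list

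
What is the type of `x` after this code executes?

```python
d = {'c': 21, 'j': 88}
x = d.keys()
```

.keys() returns dict_keys view

dict_keys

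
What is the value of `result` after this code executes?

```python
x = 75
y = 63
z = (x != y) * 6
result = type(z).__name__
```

x is int; y is int; z is int; result = 'int'

'int'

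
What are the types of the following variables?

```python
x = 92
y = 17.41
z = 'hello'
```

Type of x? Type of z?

x is assigned a bare integer (no decimal point), so it is an int; z is assigned a quoted string literal, so it is a str

int, str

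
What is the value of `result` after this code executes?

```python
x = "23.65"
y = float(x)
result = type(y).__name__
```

x is str; y is float; result = 'float'

'float'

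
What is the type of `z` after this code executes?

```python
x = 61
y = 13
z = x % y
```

int % int = int

int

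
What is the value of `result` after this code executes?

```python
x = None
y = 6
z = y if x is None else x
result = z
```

x = None; y = 6; z = 6; result = 6

6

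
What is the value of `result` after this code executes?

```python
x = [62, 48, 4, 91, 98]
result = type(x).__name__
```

x is list; result = 'list'

'list'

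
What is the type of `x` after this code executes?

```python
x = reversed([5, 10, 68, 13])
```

reversed() on a list returns list_reverseiterator

list_reverseiterator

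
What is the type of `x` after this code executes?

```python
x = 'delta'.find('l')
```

str.find() returns int index

int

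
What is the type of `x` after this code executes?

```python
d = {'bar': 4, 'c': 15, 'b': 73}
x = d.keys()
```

.keys() returns dict_keys view

dict_keys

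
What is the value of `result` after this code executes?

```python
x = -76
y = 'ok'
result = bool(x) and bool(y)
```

x = -76; y = 'ok'; result = True

True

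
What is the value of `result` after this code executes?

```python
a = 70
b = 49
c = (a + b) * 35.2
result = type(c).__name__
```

a is int; b is int; c is float; result = 'float'

'float'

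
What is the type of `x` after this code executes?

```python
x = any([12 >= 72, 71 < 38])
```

any() returns bool

bool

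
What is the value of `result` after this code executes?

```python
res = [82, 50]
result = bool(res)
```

res = [82, 50]; result = True

True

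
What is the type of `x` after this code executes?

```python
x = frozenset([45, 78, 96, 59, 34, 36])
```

frozenset() returns frozenset

frozenset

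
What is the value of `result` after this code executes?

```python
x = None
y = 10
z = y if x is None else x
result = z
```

x = None; y = 10; z = 10; result = 10

10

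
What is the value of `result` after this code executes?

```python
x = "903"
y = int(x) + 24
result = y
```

x = '903'; y = 927; result = 927

927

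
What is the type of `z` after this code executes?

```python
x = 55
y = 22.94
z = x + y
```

int + float = float

float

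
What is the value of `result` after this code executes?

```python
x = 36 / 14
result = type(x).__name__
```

x is float; result = 'float'

'float'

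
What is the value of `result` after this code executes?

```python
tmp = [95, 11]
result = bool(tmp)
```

tmp = [95, 11]; result = True

True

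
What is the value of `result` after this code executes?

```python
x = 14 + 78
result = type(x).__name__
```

x is int; result = 'int'

'int'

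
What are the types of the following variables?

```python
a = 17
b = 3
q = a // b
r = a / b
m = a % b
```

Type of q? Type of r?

// returns int; / returns float

int, float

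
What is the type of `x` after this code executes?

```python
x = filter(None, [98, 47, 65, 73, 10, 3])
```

filter() returns a filter object

filter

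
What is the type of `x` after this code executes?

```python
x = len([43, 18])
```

len() always returns int

int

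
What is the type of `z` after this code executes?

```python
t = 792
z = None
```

None has type NoneType

NoneType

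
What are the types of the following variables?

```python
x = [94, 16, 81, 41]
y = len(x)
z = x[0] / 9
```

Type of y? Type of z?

len() returns int; int / int = float

int, float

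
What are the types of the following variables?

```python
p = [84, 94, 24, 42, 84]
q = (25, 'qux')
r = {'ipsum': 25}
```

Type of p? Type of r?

p is assigned a list literal (square brackets); r is assigned a dict literal ({key: value})

list, dict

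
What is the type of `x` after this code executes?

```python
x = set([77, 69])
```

set() constructor returns set

set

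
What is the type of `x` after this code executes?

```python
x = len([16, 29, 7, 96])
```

len() always returns int

int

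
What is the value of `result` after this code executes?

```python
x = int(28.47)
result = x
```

x = 28; result = 28

28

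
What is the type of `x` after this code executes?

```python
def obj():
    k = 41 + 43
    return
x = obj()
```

Bare return returns None

NoneType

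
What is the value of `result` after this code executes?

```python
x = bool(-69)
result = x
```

x = True; result = True

True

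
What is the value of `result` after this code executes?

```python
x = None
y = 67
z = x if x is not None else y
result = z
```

x = None; y = 67; z = 67; result = 67

67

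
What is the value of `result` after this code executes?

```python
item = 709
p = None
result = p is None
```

item = 709; p = None; result = True

True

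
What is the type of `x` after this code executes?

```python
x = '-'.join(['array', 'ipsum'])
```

str.join() returns str

str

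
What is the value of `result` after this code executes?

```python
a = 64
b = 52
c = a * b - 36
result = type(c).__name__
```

a is int; b is int; c is int; result = 'int'

'int'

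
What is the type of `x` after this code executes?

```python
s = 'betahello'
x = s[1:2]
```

Slicing a str returns str

str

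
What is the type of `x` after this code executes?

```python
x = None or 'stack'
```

'or' with None returns the other truthy value (str)

str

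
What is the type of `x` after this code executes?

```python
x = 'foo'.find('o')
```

str.find() returns int index

int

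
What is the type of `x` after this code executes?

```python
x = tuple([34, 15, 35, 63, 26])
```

tuple() constructor returns tuple

tuple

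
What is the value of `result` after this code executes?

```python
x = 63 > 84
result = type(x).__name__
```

x is bool; result = 'bool'

'bool'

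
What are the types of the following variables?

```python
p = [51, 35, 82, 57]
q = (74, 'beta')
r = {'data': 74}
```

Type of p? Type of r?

p is assigned a list literal (square brackets); r is assigned a dict literal ({key: value})

list, dict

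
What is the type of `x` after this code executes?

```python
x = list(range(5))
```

list(range()) returns list

list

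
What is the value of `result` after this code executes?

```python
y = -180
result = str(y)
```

y = -180; result = '-180'

'-180'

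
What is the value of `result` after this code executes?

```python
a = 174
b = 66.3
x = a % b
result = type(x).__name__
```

a is int; b is float; x is float; result = 'float'

'float'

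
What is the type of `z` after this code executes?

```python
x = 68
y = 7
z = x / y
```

int / int = float

float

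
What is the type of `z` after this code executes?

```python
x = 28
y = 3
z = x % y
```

int % int = int

int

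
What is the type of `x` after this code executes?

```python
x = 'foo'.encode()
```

str.encode() returns bytes

bytes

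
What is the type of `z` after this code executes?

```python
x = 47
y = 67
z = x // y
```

int // int = int

int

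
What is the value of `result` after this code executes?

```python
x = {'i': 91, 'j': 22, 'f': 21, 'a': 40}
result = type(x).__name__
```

x is dict; result = 'dict'

'dict'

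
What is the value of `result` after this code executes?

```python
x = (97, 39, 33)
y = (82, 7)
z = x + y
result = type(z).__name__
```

x is tuple; y is tuple; z is tuple; result = 'tuple'

'tuple'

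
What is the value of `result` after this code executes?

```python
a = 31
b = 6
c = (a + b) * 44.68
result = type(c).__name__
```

a is int; b is int; c is float; result = 'float'

'float'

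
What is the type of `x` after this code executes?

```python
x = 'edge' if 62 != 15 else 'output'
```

Both branches of conditional are str

str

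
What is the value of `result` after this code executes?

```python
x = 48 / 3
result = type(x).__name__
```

x is float; result = 'float'

'float'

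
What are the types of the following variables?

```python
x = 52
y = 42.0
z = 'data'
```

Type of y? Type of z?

y is assigned a number with a decimal point, so it is a float; z is assigned a quoted string literal, so it is a str

float, str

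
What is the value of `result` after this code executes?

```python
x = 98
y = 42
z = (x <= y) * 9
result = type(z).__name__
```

x is int; y is int; z is int; result = 'int'

'int'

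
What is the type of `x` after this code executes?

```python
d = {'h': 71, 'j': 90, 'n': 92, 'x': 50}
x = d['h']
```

Accessing dict[str, int] with str key returns int

int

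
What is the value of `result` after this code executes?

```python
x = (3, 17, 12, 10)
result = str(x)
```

x = (3, 17, 12, 10); result = '(3, 17, 12, 10)'

'(3, 17, 12, 10)'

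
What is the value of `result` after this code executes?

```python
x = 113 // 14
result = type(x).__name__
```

x is int; result = 'int'

'int'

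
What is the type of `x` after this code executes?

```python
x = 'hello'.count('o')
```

str.count() returns int

int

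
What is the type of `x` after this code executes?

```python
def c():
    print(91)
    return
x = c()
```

Bare return returns None

NoneType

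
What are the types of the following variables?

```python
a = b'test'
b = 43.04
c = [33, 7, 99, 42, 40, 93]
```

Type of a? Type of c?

a is assigned a bytes literal (b'...' prefix); c is assigned a list literal (square brackets)

bytes, list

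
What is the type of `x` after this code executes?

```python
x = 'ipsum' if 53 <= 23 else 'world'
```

Both branches of conditional are str

str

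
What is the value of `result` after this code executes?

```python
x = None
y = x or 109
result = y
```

x = None; y = 109; result = 109

109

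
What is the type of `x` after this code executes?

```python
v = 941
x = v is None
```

'is' comparison returns bool

bool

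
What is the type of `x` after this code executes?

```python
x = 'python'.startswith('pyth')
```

str.startswith() returns bool

bool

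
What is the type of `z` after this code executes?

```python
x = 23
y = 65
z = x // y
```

int // int = int

int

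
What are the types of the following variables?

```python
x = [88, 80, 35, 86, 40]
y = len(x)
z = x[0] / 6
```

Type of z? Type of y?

int / int = float; len() returns int

float, int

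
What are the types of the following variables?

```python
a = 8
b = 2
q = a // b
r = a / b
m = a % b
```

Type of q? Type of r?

// returns int; / returns float

int, float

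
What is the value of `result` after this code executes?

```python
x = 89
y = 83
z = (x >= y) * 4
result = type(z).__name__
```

x is int; y is int; z is int; result = 'int'

'int'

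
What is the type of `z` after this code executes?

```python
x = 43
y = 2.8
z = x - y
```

int - float = float

float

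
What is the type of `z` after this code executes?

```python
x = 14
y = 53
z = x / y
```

int / int = float

float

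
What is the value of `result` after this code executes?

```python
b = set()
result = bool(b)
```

b = set(); result = False

False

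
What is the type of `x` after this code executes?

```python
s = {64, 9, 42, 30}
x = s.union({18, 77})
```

set.union() returns a new set

set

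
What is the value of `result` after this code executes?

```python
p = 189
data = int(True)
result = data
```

p = 189; data = 1; result = 1

1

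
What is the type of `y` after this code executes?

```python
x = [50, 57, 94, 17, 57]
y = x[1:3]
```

Slicing a list returns a list

list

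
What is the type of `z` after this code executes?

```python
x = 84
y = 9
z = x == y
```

Equality comparison returns bool

bool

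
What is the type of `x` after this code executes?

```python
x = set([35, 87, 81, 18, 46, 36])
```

set() constructor returns set

set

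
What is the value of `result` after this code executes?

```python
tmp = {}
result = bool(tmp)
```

tmp = {}; result = False

False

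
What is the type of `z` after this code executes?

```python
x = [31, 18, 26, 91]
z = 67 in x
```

'in' operator returns bool

bool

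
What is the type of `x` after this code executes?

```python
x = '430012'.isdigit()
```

str.isdigit() returns bool

bool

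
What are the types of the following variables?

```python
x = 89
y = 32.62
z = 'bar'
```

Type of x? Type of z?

x is assigned a bare integer (no decimal point), so it is an int; z is assigned a quoted string literal, so it is a str

int, str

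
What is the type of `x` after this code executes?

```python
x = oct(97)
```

oct() returns str representation

str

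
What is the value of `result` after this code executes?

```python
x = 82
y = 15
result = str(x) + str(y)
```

x = 82; y = 15; result = '8215'

'8215'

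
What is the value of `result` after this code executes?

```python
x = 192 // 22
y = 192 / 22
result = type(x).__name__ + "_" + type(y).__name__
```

x is int; y is float; result = 'int_float'

'int_float'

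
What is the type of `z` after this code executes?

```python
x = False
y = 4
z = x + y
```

bool + int = int (bool is subclass of int)

int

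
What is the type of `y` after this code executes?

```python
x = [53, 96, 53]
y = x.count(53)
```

list.count() returns int

int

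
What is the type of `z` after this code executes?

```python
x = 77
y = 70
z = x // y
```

int // int = int

int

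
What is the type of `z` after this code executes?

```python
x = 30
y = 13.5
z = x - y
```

int - float = float

float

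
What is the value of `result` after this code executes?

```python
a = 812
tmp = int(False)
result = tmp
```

a = 812; tmp = 0; result = 0

0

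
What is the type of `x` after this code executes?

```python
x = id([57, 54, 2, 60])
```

id() returns int

int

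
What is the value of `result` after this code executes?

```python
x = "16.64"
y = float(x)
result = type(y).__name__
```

x is str; y is float; result = 'float'

'float'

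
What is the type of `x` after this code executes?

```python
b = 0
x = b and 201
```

'and' returns first falsy value (0 is int)

int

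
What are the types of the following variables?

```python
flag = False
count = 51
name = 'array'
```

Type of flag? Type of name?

flag is assigned the constant False, which has type bool; name is assigned a quoted string literal, so it is a str

bool, str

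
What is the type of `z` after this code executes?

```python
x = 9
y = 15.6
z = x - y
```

int - float = float

float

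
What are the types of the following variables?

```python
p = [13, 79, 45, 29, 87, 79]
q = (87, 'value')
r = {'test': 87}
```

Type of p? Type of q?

p is assigned a list literal (square brackets); q is assigned a tuple (parenthesized, comma-separated values)

list, tuple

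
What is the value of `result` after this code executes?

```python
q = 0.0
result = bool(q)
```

q = 0.0; result = False

False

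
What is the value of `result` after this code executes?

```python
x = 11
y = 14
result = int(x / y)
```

x = 11; y = 14; result = 0

0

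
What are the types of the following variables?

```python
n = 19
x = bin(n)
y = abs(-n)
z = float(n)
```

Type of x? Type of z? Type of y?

bin() returns str; float() returns float; abs() of int returns int

str, float, int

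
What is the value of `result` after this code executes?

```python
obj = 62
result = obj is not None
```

obj = 62; result = True

True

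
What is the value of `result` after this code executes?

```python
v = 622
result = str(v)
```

v = 622; result = '622'

'622'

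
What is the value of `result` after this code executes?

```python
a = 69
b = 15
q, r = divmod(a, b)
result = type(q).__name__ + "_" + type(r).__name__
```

a is int; b is int; q is int; r is int; result = 'int_int'

'int_int'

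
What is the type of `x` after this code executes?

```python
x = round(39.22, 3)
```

round() with decimal places returns float

float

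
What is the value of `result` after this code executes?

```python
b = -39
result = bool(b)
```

b = -39; result = True

True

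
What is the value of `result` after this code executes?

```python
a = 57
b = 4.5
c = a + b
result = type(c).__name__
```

a is int; b is float; c is float; result = 'float'

'float'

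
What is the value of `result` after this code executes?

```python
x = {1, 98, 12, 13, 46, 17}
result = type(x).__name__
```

x is set; result = 'set'

'set'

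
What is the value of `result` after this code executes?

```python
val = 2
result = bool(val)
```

val = 2; result = True

True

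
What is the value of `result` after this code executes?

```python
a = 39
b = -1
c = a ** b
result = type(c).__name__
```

a is int; b is int; c is float; result = 'float'

'float'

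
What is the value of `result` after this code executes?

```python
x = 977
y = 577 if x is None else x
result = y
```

x = 977; y = 977; result = 977

977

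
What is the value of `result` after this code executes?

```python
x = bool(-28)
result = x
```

x = True; result = True

True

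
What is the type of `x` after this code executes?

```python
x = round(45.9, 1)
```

round() with decimal places returns float

float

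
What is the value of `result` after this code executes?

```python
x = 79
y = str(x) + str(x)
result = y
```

x = 79; y = '7979'; result = '7979'

'7979'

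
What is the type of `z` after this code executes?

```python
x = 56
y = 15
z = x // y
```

int // int = int

int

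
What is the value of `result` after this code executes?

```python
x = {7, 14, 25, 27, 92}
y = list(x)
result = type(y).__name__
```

x is set; y is list; result = 'list'

'list'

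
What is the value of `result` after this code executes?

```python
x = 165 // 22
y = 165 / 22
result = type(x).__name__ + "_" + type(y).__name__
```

x is int; y is float; result = 'int_float'

'int_float'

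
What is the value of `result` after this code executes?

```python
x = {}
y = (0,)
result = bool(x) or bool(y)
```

x = {}; y = (0,); result = True

True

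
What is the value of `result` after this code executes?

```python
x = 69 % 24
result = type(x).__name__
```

x is int; result = 'int'

'int'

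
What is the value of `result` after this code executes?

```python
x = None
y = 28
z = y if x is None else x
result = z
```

x = None; y = 28; z = 28; result = 28

28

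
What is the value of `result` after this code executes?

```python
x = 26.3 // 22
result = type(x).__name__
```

x is float; result = 'float'

'float'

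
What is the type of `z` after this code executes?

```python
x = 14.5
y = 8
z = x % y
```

float % int = float

float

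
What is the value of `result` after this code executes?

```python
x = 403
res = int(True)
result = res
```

x = 403; res = 1; result = 1

1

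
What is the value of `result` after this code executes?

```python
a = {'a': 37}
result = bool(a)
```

a = {'a': 37}; result = True

True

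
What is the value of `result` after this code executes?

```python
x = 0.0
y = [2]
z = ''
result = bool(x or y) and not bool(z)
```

x = 0.0; y = [2]; z = ''; result = True

True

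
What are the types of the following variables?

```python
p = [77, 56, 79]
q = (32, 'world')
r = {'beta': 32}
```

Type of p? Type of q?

p is assigned a list literal (square brackets); q is assigned a tuple (parenthesized, comma-separated values)

list, tuple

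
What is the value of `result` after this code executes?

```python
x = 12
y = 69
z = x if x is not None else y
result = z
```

x = 12; y = 69; z = 12; result = 12

12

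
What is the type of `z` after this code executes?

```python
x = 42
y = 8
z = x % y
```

int % int = int

int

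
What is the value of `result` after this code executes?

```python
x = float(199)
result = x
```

x = 199.0; result = 199.0

199.0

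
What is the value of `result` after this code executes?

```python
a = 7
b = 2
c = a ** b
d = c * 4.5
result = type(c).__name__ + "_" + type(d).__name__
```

a is int; b is int; c is int; d is float; result = 'int_float'

'int_float'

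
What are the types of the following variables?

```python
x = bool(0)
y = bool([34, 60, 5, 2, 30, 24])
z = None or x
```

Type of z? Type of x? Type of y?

None or bool returns the bool; bool() returns bool; bool() returns bool

bool, bool, bool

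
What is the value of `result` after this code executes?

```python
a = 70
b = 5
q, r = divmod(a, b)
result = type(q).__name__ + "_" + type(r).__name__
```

a is int; b is int; q is int; r is int; result = 'int_int'

'int_int'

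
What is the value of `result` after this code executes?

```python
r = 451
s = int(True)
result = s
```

r = 451; s = 1; result = 1

1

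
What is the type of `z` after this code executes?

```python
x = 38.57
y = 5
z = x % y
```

float % int = float

float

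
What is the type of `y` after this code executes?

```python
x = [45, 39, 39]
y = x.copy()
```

list.copy() returns list

list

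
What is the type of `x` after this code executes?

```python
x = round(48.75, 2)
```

round() with decimal places returns float

float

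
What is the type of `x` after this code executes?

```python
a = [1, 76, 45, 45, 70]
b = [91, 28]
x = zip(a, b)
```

zip() returns a zip object

zip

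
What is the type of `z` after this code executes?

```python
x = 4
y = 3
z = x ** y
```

positive int ** positive int = int

int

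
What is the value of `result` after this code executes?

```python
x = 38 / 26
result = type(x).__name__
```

x is float; result = 'float'

'float'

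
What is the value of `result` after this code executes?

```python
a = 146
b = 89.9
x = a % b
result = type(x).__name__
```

a is int; b is float; x is float; result = 'float'

'float'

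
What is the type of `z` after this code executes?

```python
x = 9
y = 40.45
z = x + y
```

int + float = float

float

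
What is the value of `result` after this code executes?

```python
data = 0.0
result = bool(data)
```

data = 0.0; result = False

False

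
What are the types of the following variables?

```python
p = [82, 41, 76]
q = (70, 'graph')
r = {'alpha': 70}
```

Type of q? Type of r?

q is assigned a tuple (parenthesized, comma-separated values); r is assigned a dict literal ({key: value})

tuple, dict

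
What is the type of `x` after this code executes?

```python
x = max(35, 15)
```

max() of ints returns int

int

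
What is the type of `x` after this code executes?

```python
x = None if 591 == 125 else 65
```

591 == 125 is False, so the else branch is taken

int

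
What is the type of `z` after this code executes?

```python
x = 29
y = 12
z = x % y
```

int % int = int

int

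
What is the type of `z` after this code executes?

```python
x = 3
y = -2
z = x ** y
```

int ** negative = float

float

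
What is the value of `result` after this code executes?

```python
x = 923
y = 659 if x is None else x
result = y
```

x = 923; y = 923; result = 923

923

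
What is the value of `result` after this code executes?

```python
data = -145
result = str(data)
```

data = -145; result = '-145'

'-145'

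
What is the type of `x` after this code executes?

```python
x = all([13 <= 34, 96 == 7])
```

all() returns bool

bool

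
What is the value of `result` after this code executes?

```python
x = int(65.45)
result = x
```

x = 65; result = 65

65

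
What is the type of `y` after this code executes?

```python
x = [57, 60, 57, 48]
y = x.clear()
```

list.clear() returns None

NoneType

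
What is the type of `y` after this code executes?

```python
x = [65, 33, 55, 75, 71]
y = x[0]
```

Indexing list[int] returns int

int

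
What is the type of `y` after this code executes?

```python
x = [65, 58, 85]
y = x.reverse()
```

list.reverse() returns None

NoneType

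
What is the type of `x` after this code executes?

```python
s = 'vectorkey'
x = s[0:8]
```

Slicing a str returns str

str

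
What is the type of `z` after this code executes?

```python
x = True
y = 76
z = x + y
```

bool + int = int (bool is subclass of int)

int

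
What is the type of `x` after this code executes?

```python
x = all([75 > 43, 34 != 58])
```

all() returns bool

bool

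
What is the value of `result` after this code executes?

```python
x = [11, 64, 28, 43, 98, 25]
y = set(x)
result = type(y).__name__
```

x is list; y is set; result = 'set'

'set'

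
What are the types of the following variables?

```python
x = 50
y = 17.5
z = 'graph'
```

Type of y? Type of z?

y is assigned a number with a decimal point, so it is a float; z is assigned a quoted string literal, so it is a str

float, str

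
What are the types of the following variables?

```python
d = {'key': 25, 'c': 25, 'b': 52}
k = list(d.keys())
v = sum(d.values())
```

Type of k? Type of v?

list() converts to list; sum of ints is int

list, int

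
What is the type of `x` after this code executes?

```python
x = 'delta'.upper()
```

str.upper() returns str

str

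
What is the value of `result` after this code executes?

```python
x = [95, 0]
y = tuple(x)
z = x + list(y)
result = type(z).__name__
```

x is list; y is tuple; z is list; result = 'list'

'list'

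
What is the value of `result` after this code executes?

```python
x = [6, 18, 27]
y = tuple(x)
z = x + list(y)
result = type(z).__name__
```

x is list; y is tuple; z is list; result = 'list'

'list'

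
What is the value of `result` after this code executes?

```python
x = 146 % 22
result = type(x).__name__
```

x is int; result = 'int'

'int'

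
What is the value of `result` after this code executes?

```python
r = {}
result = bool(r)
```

r = {}; result = False

False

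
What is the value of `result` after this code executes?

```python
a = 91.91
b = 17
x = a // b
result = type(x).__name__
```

a is float; b is int; x is float; result = 'float'

'float'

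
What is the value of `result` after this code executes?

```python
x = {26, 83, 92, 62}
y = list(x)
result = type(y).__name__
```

x is set; y is list; result = 'list'

'list'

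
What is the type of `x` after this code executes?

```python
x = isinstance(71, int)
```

isinstance() returns bool

bool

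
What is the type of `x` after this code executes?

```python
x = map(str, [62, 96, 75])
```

map() returns a map object

map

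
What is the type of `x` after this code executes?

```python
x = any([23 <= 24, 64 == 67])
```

any() returns bool

bool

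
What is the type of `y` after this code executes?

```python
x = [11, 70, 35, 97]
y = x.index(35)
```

list.index() returns int

int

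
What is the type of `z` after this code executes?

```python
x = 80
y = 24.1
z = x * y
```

int * float = float

float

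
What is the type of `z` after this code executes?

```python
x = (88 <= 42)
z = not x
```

'not' returns bool

bool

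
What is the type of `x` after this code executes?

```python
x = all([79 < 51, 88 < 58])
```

all() returns bool

bool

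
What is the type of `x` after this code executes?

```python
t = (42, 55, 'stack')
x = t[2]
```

Index 2 of tuple is a str literal

str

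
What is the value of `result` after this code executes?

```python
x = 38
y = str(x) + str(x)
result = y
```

x = 38; y = '3838'; result = '3838'

'3838'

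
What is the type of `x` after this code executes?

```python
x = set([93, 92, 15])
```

set() constructor returns set

set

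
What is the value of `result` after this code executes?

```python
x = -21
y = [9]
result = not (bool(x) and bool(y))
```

x = -21; y = [9]; result = False

False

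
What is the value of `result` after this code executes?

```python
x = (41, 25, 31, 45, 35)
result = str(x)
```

x = (41, 25, 31, 45, 35); result = '(41, 25, 31, 45, 35)'

'(41, 25, 31, 45, 35)'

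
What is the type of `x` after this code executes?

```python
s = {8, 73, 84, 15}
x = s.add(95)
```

set.add() returns None (mutates in place)

NoneType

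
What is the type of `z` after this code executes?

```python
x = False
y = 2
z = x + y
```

bool + int = int (bool is subclass of int)

int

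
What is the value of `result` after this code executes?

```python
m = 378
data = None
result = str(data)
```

m = 378; data = None; result = 'None'

'None'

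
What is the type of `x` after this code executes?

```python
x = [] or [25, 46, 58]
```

'or' returns first truthy value (list)

list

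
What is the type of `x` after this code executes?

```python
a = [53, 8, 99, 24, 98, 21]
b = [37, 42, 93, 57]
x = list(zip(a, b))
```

list(zip()) returns a list of tuples

list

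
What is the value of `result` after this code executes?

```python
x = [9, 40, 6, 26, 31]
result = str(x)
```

x = [9, 40, 6, 26, 31]; result = '[9, 40, 6, 26, 31]'

'[9, 40, 6, 26, 31]'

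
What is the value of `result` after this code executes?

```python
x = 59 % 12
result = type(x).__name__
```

x is int; result = 'int'

'int'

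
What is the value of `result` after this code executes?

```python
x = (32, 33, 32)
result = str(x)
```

x = (32, 33, 32); result = '(32, 33, 32)'

'(32, 33, 32)'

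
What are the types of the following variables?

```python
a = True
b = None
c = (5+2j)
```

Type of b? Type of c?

b is assigned None, whose type is NoneType; c is assigned (5+2j), an int plus an imaginary literal (j suffix), which evaluates to complex

NoneType, complex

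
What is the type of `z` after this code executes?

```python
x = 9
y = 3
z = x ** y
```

positive int ** positive int = int

int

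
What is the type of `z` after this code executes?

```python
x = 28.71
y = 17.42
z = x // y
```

float // float = float

float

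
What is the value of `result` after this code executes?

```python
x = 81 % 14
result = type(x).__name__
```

x is int; result = 'int'

'int'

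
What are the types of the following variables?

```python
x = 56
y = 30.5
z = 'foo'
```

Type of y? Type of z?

y is assigned a number with a decimal point, so it is a float; z is assigned a quoted string literal, so it is a str

float, str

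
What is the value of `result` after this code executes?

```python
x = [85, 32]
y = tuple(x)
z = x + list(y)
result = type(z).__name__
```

x is list; y is tuple; z is list; result = 'list'

'list'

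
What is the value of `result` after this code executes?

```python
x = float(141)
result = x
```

x = 141.0; result = 141.0

141.0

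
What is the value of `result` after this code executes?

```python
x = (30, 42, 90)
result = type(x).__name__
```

x is tuple; result = 'tuple'

'tuple'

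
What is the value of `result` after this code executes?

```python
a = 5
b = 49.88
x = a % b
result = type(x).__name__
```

a is int; b is float; x is float; result = 'float'

'float'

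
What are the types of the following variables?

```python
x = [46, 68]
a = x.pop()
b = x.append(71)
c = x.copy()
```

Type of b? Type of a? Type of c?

append() returns None; pop() returns element; copy() returns list

NoneType, int, list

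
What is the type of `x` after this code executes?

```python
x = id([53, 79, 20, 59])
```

id() returns int

int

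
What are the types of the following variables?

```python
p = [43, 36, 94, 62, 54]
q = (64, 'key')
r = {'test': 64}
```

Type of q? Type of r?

q is assigned a tuple (parenthesized, comma-separated values); r is assigned a dict literal ({key: value})

tuple, dict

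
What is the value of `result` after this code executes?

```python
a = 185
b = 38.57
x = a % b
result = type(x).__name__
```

a is int; b is float; x is float; result = 'float'

'float'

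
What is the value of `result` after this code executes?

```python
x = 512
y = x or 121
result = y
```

x = 512; y = 512; result = 512

512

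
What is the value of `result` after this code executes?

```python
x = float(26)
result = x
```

x = 26.0; result = 26.0

26.0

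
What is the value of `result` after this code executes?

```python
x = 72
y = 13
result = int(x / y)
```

x = 72; y = 13; result = 5

5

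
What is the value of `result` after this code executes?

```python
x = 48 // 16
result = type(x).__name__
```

x is int; result = 'int'

'int'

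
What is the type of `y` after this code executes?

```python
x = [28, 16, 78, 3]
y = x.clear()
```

list.clear() returns None

NoneType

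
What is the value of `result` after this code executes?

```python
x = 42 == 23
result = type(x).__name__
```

x is bool; result = 'bool'

'bool'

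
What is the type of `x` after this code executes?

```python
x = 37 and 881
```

'and' with truthy values returns last operand (int)

int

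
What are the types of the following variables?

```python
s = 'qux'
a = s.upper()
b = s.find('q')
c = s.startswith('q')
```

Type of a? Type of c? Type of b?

upper() returns str; startswith() returns bool; find() returns int

str, bool, int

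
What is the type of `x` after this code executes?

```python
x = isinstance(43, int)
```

isinstance() returns bool

bool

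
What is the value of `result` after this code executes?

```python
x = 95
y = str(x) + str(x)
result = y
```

x = 95; y = '9595'; result = '9595'

'9595'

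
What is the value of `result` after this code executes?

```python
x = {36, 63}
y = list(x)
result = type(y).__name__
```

x is set; y is list; result = 'list'

'list'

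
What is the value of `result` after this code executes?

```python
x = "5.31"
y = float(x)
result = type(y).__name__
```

x is str; y is float; result = 'float'

'float'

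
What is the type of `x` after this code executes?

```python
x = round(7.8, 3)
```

round() with decimal places returns float

float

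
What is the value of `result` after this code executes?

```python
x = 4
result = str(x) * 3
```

x = 4; result = '444'

'444'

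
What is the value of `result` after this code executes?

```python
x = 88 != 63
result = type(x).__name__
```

x is bool; result = 'bool'

'bool'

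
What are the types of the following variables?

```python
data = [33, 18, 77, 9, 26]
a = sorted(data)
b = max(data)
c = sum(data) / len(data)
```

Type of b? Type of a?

max of ints returns int; sorted() returns list

int, list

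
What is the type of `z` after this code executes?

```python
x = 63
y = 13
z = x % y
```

int % int = int

int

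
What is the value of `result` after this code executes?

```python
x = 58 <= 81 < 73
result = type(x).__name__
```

x is bool; result = 'bool'

'bool'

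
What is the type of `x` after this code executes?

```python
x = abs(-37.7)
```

abs() of float returns float

float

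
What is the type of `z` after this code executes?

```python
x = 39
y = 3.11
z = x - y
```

int - float = float

float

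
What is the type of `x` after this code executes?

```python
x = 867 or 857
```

'or' returns first truthy value (int)

int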